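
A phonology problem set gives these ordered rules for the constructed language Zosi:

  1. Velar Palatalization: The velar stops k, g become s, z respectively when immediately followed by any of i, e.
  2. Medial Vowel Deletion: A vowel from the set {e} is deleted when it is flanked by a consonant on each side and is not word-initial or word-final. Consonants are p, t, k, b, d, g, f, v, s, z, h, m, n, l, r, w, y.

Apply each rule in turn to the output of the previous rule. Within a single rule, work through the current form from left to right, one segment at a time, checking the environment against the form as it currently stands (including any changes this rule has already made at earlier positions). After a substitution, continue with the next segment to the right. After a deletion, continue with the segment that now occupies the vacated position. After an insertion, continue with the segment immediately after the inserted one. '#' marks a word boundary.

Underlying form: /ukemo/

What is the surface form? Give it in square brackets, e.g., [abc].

1 Velar Palatalization: [ukemo] → [usemo]
2 Medial Vowel Deletion: [usemo] → [usmo]

[usmo]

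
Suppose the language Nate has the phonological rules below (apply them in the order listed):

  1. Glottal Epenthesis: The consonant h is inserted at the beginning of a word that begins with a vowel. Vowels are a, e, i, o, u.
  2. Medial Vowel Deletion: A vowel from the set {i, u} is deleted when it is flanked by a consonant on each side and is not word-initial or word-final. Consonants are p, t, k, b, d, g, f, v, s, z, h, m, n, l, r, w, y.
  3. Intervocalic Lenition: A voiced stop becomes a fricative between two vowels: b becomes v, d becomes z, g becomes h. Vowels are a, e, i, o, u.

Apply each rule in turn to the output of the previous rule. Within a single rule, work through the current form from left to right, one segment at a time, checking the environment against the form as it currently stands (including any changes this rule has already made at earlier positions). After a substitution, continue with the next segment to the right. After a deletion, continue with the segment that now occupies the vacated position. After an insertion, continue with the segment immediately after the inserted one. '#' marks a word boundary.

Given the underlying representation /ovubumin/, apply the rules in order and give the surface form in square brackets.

[hovbmn]

1 Glottal Epenthesis: [ovubumin] → [hovubumin]
2 Medial Vowel Deletion: [hovubumin] → [hovbmn]
3 Intervocalic Lenition: no change — [hovbmn]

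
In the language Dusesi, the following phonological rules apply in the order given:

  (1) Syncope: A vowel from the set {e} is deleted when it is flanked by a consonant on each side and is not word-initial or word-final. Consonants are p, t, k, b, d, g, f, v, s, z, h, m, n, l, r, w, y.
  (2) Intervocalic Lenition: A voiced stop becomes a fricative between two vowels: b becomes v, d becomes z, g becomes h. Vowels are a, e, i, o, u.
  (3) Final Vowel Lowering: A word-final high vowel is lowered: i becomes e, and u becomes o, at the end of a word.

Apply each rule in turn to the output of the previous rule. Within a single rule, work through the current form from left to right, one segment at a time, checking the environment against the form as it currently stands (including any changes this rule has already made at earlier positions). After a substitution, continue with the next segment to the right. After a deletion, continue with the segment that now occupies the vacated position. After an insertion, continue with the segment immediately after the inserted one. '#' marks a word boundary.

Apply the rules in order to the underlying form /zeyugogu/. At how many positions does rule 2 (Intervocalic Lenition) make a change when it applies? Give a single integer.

(1) Syncope: [zeyugogu] → [zyugogu]
(2) Intervocalic Lenition: [zyugogu] → [zyuhohu]
(3) Final Vowel Lowering: [zyuhohu] → [zyuhoho]
Rule 2 changed 2 position(s).

2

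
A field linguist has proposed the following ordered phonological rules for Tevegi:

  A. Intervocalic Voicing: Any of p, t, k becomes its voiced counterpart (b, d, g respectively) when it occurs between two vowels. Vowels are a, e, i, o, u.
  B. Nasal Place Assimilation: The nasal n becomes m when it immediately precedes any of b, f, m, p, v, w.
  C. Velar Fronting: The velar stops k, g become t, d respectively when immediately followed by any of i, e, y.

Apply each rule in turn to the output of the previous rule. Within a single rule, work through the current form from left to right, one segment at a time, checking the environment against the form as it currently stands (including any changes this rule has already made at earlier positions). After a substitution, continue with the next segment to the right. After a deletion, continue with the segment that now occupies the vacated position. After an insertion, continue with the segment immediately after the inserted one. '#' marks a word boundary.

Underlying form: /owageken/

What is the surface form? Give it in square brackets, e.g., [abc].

A Intervocalic Voicing: [owageken] → [owagegen]
B Nasal Place Assimilation: no change — [owagegen]
C Velar Fronting: [owagegen] → [owadeden]

[owadeden]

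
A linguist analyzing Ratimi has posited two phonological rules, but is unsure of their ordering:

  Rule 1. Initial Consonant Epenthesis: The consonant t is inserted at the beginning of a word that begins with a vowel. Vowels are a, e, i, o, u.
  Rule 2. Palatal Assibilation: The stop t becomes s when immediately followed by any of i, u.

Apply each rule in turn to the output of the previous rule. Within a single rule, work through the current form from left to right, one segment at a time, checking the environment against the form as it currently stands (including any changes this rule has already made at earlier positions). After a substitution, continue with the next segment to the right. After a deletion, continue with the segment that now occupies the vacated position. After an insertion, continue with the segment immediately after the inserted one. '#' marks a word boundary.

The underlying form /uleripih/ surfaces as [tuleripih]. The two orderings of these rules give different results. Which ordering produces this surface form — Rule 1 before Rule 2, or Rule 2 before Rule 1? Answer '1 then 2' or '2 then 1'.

2 then 1

Order 1 then 2:
  1 Initial Consonant Epenthesis: [uleripih] → [tuleripih]
  2 Palatal Assibilation: [tuleripih] → [suleripih]
  result: [suleripih]
Order 2 then 1:
  2 Palatal Assibilation: no change — [uleripih]
  1 Initial Consonant Epenthesis: [uleripih] → [tuleripih]
  result: [tuleripih]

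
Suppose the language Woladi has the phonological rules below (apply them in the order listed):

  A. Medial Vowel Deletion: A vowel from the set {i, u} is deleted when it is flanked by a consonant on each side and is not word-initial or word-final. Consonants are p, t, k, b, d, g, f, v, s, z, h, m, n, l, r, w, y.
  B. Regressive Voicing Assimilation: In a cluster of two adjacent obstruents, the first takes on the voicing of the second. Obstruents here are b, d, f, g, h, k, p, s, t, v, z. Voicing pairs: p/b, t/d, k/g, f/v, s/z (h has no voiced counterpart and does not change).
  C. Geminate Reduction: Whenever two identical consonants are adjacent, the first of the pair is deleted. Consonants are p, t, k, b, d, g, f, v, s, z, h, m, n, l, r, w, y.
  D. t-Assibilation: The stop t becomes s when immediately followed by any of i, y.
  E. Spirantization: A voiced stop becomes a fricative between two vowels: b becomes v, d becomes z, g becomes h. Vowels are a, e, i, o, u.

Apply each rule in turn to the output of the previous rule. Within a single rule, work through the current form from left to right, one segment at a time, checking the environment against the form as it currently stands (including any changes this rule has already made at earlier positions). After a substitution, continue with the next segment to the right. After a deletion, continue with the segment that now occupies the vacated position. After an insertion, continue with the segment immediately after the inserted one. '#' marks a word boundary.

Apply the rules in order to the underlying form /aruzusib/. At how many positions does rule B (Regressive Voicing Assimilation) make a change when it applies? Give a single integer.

A Medial Vowel Deletion: [aruzusib] → [arzsb]
B Regressive Voicing Assimilation: [arzsb] → [arszb]
C Geminate Reduction: no change — [arszb]
D t-Assibilation: no change — [arszb]
E Spirantization: no change — [arszb]
Rule B changed 2 position(s).

2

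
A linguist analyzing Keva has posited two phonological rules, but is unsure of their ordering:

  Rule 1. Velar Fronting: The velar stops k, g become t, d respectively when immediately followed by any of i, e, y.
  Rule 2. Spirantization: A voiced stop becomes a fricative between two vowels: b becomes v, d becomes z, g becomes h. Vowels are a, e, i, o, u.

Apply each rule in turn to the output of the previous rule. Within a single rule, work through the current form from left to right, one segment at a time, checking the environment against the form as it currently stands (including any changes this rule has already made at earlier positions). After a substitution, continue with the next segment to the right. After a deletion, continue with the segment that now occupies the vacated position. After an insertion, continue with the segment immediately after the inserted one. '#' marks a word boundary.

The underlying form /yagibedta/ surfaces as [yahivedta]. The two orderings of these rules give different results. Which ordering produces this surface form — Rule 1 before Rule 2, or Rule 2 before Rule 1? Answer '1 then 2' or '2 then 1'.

Order 1 then 2:
  1 Velar Fronting: [yagibedta] → [yadibedta]
  2 Spirantization: [yadibedta] → [yazivedta]
  result: [yazivedta]
Order 2 then 1:
  2 Spirantization: [yagibedta] → [yahivedta]
  1 Velar Fronting: no change — [yahivedta]
  result: [yahivedta]

2 then 1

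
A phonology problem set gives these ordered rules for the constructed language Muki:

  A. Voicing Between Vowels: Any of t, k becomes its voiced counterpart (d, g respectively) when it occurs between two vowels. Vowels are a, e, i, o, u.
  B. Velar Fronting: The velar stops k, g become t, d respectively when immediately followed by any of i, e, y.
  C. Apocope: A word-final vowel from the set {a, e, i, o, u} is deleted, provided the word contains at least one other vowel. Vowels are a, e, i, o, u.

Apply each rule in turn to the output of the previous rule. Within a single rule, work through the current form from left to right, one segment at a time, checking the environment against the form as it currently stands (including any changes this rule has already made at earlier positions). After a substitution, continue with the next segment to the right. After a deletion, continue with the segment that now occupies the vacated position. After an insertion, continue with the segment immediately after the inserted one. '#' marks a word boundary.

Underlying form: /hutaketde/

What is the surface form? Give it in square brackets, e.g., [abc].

[hudadetd]

A Voicing Between Vowels: [hutaketde] → [hudagetde]
B Velar Fronting: [hudagetde] → [hudadetde]
C Apocope: [hudadetde] → [hudadetd]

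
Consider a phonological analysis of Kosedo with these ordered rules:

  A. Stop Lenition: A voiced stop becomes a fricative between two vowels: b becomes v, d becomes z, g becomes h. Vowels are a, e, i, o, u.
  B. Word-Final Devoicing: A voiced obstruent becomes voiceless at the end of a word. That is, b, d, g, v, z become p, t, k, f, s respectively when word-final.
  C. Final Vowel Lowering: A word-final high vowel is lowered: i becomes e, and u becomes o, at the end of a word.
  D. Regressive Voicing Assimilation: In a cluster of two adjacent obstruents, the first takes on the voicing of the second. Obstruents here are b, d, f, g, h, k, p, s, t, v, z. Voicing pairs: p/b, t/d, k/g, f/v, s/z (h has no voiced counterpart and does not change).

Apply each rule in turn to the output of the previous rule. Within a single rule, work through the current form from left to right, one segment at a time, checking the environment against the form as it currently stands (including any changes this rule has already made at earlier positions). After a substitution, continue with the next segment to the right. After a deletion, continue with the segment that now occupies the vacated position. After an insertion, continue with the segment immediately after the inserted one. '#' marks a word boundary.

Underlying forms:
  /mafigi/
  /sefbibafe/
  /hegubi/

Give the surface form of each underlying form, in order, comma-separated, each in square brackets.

/mafigi/:
  A Stop Lenition: [mafigi] → [mafihi]
  B Word-Final Devoicing: no change — [mafihi]
  C Final Vowel Lowering: [mafihi] → [mafihe]
  D Regressive Voicing Assimilation: no change — [mafihe]
/sefbibafe/:
  A Stop Lenition: [sefbibafe] → [sefbivafe]
  B Word-Final Devoicing: no change — [sefbivafe]
  C Final Vowel Lowering: no change — [sefbivafe]
  D Regressive Voicing Assimilation: [sefbivafe] → [sevbivafe]
/hegubi/:
  A Stop Lenition: [hegubi] → [hehuvi]
  B Word-Final Devoicing: no change — [hehuvi]
  C Final Vowel Lowering: [hehuvi] → [hehuve]
  D Regressive Voicing Assimilation: no change — [hehuve]

[mafihe], [sevbivafe], [hehuve]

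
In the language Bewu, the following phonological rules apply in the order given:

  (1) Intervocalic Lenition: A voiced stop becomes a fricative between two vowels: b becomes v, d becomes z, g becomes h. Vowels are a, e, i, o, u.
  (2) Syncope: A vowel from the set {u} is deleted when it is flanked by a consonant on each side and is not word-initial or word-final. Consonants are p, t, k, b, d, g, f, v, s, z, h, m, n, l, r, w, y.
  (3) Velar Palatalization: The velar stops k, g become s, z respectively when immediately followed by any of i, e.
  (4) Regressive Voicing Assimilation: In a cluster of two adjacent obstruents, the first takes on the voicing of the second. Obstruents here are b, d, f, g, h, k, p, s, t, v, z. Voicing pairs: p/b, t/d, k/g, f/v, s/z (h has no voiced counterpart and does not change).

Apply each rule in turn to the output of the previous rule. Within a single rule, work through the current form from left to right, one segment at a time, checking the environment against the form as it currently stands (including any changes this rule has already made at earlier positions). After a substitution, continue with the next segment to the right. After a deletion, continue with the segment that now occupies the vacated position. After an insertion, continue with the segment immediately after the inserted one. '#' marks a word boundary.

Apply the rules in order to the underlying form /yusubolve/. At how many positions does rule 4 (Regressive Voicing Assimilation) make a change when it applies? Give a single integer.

1

(1) Intervocalic Lenition: [yusubolve] → [yusuvolve]
(2) Syncope: [yusuvolve] → [ysvolve]
(3) Velar Palatalization: no change — [ysvolve]
(4) Regressive Voicing Assimilation: [ysvolve] → [yzvolve]
Rule 4 changed 1 position(s).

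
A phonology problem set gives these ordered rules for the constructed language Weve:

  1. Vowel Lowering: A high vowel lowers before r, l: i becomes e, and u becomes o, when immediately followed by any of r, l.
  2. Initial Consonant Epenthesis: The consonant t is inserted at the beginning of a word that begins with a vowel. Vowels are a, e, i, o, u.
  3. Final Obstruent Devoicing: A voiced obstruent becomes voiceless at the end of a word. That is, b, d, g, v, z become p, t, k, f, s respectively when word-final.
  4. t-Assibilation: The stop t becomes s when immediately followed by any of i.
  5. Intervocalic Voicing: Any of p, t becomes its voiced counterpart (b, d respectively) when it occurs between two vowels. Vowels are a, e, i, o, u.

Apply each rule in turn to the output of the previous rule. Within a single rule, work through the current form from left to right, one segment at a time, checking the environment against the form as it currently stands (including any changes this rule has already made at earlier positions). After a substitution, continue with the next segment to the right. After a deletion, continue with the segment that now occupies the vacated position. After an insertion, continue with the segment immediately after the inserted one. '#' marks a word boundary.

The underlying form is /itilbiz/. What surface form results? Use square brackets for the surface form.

[sidelbis]

1 Vowel Lowering: [itilbiz] → [itelbiz]
2 Initial Consonant Epenthesis: [itelbiz] → [titelbiz]
3 Final Obstruent Devoicing: [titelbiz] → [titelbis]
4 t-Assibilation: [titelbis] → [sitelbis]
5 Intervocalic Voicing: [sitelbis] → [sidelbis]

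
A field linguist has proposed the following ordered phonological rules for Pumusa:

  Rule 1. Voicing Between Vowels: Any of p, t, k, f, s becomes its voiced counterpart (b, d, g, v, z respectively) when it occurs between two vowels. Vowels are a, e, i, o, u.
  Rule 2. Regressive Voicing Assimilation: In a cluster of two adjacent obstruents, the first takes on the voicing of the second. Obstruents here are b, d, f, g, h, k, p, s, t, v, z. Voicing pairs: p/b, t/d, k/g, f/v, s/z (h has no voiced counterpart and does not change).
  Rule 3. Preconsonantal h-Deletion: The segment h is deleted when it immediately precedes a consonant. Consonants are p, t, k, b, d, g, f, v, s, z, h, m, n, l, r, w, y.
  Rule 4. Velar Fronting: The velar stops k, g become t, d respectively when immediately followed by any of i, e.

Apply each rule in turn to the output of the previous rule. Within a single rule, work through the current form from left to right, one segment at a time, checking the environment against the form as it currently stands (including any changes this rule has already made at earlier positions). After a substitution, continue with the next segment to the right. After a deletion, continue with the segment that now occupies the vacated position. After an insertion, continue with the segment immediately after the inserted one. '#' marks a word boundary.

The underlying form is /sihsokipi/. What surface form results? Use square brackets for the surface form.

Rule 1 Voicing Between Vowels: [sihsokipi] → [sihsogibi]
Rule 2 Regressive Voicing Assimilation: no change — [sihsogibi]
Rule 3 Preconsonantal h-Deletion: [sihsogibi] → [sisogibi]
Rule 4 Velar Fronting: [sisogibi] → [sisodibi]

[sisodibi]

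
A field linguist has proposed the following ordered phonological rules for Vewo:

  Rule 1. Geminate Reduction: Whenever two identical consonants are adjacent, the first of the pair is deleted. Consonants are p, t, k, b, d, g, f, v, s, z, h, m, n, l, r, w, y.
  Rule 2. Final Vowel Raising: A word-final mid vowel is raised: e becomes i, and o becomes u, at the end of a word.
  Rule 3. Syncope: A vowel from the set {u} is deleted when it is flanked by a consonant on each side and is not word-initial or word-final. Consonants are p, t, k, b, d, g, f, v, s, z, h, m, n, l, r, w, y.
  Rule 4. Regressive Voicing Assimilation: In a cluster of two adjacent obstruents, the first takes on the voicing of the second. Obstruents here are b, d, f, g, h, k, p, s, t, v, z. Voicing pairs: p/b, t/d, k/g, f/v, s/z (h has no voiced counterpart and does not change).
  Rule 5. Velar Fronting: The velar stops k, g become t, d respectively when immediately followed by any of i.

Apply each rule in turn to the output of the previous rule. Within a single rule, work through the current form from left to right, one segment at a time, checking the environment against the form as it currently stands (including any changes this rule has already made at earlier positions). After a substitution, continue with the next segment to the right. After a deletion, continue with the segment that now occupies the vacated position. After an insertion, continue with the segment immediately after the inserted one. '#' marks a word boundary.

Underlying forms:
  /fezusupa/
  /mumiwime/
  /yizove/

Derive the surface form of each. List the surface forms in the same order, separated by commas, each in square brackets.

/fezusupa/:
  Rule 1 Geminate Reduction: no change — [fezusupa]
  Rule 2 Final Vowel Raising: no change — [fezusupa]
  Rule 3 Syncope: [fezusupa] → [fezspa]
  Rule 4 Regressive Voicing Assimilation: [fezspa] → [fesspa]
  Rule 5 Velar Fronting: no change — [fesspa]
/mumiwime/:
  Rule 1 Geminate Reduction: no change — [mumiwime]
  Rule 2 Final Vowel Raising: [mumiwime] → [mumiwimi]
  Rule 3 Syncope: [mumiwimi] → [mmiwimi]
  Rule 4 Regressive Voicing Assimilation: no change — [mmiwimi]
  Rule 5 Velar Fronting: no change — [mmiwimi]
/yizove/:
  Rule 1 Geminate Reduction: no change — [yizove]
  Rule 2 Final Vowel Raising: [yizove] → [yizovi]
  Rule 3 Syncope: no change — [yizovi]
  Rule 4 Regressive Voicing Assimilation: no change — [yizovi]
  Rule 5 Velar Fronting: no change — [yizovi]

[fesspa], [mmiwimi], [yizovi]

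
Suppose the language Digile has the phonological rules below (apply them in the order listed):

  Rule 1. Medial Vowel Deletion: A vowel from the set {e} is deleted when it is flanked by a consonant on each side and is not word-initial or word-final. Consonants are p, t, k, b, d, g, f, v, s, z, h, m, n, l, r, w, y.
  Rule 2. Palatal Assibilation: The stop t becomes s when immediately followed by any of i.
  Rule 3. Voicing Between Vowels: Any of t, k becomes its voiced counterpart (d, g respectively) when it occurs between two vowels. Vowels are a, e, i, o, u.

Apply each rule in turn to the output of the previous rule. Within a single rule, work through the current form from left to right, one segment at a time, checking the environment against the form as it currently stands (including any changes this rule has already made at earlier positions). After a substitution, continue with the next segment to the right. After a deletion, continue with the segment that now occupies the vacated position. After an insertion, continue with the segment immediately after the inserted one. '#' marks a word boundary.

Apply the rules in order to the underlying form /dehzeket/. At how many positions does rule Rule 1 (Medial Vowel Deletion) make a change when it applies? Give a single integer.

3

Rule 1 Medial Vowel Deletion: [dehzeket] → [dhzkt]
Rule 2 Palatal Assibilation: no change — [dhzkt]
Rule 3 Voicing Between Vowels: no change — [dhzkt]
Rule Rule 1 changed 3 position(s).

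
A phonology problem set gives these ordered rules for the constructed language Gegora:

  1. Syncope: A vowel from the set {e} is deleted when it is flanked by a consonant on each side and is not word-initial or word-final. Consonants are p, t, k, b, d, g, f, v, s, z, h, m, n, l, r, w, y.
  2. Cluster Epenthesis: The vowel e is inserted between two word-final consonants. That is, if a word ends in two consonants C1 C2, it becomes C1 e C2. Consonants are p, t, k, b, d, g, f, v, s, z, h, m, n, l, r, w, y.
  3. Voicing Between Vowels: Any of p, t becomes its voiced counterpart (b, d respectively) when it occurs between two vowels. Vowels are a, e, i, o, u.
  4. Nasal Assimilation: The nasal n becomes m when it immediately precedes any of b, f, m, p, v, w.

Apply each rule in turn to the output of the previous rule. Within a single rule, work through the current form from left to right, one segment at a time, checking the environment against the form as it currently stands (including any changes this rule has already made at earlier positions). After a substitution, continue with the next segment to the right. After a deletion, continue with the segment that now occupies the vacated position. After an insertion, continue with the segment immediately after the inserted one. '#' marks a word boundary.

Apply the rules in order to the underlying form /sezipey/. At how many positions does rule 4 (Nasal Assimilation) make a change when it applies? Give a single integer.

0

1 Syncope: [sezipey] → [szipy]
2 Cluster Epenthesis: [szipy] → [szipey]
3 Voicing Between Vowels: [szipey] → [szibey]
4 Nasal Assimilation: no change — [szibey]
Rule 4 changed 0 position(s).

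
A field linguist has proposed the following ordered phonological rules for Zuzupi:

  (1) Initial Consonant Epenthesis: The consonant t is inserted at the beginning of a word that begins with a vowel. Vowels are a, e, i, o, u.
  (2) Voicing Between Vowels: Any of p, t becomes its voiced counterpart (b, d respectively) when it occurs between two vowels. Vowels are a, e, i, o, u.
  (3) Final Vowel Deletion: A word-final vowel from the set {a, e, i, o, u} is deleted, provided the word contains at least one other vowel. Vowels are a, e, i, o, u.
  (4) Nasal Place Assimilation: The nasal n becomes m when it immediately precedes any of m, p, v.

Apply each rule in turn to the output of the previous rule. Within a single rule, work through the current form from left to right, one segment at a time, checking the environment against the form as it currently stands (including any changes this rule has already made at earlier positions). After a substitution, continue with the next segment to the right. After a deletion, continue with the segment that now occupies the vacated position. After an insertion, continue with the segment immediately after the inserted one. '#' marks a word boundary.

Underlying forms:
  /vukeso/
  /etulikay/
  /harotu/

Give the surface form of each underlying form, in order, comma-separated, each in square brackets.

[vukes], [tedulikay], [harod]

/vukeso/:
  (1) Initial Consonant Epenthesis: no change — [vukeso]
  (2) Voicing Between Vowels: no change — [vukeso]
  (3) Final Vowel Deletion: [vukeso] → [vukes]
  (4) Nasal Place Assimilation: no change — [vukes]
/etulikay/:
  (1) Initial Consonant Epenthesis: [etulikay] → [tetulikay]
  (2) Voicing Between Vowels: [tetulikay] → [tedulikay]
  (3) Final Vowel Deletion: no change — [tedulikay]
  (4) Nasal Place Assimilation: no change — [tedulikay]
/harotu/:
  (1) Initial Consonant Epenthesis: no change — [harotu]
  (2) Voicing Between Vowels: [harotu] → [harodu]
  (3) Final Vowel Deletion: [harodu] → [harod]
  (4) Nasal Place Assimilation: no change — [harod]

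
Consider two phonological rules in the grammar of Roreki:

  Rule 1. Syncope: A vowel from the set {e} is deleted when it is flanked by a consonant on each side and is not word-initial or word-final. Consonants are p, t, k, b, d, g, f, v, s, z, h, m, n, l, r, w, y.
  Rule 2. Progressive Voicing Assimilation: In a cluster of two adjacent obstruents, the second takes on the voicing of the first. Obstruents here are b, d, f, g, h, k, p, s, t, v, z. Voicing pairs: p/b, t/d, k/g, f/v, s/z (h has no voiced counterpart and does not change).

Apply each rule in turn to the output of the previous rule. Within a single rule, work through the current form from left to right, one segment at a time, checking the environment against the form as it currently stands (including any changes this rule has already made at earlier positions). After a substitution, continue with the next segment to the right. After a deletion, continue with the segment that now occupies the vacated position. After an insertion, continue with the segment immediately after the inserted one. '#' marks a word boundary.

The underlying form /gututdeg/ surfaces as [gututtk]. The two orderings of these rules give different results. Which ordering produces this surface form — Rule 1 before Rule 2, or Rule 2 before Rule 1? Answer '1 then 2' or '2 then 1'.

Order 1 then 2:
  1 Syncope: [gututdeg] → [gututdg]
  2 Progressive Voicing Assimilation: [gututdg] → [gututtk]
  result: [gututtk]
Order 2 then 1:
  2 Progressive Voicing Assimilation: [gututdeg] → [gututteg]
  1 Syncope: [gututteg] → [gututtg]
  result: [gututtg]

1 then 2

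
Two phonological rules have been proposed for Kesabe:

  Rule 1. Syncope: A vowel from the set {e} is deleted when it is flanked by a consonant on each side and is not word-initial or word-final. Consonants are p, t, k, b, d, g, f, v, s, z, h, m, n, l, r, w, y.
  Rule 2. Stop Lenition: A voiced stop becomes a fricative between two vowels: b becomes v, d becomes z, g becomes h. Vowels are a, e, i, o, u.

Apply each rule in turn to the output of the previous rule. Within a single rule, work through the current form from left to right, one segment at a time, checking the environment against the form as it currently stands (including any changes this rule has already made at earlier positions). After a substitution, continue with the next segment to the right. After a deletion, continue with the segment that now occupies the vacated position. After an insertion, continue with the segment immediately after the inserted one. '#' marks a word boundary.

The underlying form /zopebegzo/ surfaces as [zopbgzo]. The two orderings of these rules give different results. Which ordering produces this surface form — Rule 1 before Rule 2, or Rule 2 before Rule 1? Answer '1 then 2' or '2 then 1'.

1 then 2

Order 1 then 2:
  1 Syncope: [zopebegzo] → [zopbgzo]
  2 Stop Lenition: no change — [zopbgzo]
  result: [zopbgzo]
Order 2 then 1:
  2 Stop Lenition: [zopebegzo] → [zopevegzo]
  1 Syncope: [zopevegzo] → [zopvgzo]
  result: [zopvgzo]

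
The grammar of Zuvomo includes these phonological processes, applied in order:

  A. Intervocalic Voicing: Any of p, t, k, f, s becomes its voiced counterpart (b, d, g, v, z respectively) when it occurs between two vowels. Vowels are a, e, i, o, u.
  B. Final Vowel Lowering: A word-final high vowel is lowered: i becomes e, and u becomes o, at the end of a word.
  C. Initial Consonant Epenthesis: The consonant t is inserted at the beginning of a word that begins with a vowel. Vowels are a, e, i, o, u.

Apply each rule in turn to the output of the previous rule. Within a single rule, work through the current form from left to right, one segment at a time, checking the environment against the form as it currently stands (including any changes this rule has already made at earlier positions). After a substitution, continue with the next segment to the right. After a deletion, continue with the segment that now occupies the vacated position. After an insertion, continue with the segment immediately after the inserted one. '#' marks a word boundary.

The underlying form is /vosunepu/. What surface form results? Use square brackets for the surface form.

A Intervocalic Voicing: [vosunepu] → [vozunebu]
B Final Vowel Lowering: [vozunebu] → [vozunebo]
C Initial Consonant Epenthesis: no change — [vozunebo]

[vozunebo]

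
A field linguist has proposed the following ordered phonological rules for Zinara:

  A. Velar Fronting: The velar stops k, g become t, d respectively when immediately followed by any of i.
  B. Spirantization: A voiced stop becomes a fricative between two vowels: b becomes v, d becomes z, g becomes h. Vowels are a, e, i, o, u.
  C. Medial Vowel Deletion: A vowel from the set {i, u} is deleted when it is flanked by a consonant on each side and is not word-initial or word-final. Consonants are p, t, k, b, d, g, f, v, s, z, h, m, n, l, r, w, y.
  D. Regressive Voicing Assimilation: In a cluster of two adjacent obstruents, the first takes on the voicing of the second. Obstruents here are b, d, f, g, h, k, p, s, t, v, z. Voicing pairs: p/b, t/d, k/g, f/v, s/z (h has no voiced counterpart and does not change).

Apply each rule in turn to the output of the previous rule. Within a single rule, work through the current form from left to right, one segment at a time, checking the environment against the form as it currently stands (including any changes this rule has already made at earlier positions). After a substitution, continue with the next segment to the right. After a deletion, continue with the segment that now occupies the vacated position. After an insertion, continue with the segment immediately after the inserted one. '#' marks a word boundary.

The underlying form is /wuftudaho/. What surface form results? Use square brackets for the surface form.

A Velar Fronting: no change — [wuftudaho]
B Spirantization: [wuftudaho] → [wuftuzaho]
C Medial Vowel Deletion: [wuftuzaho] → [wftzaho]
D Regressive Voicing Assimilation: [wftzaho] → [wfdzaho]

[wfdzaho]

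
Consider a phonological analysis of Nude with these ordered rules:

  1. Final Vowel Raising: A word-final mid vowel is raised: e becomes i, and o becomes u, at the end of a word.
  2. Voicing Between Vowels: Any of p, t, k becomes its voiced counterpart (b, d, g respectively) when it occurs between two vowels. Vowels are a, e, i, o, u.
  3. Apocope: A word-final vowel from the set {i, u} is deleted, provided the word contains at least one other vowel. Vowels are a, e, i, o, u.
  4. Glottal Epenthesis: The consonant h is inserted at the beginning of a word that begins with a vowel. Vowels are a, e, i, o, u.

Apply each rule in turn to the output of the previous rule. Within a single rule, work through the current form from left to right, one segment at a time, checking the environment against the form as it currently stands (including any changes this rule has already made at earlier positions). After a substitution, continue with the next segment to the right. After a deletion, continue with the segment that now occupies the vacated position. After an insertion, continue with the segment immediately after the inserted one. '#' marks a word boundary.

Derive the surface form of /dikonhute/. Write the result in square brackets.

[digonhud]

1 Final Vowel Raising: [dikonhute] → [dikonhuti]
2 Voicing Between Vowels: [dikonhuti] → [digonhudi]
3 Apocope: [digonhudi] → [digonhud]
4 Glottal Epenthesis: no change — [digonhud]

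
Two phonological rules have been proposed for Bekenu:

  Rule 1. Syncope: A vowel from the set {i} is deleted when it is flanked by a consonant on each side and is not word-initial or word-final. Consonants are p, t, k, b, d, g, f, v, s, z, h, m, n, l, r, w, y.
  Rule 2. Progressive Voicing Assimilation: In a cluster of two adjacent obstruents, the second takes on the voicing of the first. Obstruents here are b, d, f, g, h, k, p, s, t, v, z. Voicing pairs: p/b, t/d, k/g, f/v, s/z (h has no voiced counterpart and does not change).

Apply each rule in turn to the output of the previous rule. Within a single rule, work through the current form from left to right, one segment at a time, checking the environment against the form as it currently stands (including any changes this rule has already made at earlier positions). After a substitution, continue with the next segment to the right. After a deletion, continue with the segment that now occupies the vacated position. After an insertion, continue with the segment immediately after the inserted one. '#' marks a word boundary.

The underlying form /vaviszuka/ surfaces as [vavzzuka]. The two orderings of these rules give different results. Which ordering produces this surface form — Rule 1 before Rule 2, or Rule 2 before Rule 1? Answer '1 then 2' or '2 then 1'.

1 then 2

Order 1 then 2:
  1 Syncope: [vaviszuka] → [vavszuka]
  2 Progressive Voicing Assimilation: [vavszuka] → [vavzzuka]
  result: [vavzzuka]
Order 2 then 1:
  2 Progressive Voicing Assimilation: [vaviszuka] → [vavissuka]
  1 Syncope: [vavissuka] → [vavssuka]
  result: [vavssuka]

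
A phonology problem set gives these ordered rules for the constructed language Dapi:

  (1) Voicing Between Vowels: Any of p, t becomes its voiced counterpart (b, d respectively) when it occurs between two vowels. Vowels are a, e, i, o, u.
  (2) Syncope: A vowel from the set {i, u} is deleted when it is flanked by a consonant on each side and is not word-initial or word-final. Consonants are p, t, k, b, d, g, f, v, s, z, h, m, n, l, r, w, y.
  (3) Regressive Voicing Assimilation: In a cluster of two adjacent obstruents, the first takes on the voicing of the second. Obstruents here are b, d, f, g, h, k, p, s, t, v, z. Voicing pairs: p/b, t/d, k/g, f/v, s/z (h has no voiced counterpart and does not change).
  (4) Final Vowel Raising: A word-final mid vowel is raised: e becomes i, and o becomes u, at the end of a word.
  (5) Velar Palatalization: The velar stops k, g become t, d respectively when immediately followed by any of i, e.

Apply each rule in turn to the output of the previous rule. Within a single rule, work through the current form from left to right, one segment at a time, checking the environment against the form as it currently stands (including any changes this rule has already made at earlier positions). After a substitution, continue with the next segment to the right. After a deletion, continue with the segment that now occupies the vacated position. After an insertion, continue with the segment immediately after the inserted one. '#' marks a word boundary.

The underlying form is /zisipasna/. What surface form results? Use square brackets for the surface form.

[szbasna]

(1) Voicing Between Vowels: [zisipasna] → [zisibasna]
(2) Syncope: [zisibasna] → [zsbasna]
(3) Regressive Voicing Assimilation: [zsbasna] → [szbasna]
(4) Final Vowel Raising: no change — [szbasna]
(5) Velar Palatalization: no change — [szbasna]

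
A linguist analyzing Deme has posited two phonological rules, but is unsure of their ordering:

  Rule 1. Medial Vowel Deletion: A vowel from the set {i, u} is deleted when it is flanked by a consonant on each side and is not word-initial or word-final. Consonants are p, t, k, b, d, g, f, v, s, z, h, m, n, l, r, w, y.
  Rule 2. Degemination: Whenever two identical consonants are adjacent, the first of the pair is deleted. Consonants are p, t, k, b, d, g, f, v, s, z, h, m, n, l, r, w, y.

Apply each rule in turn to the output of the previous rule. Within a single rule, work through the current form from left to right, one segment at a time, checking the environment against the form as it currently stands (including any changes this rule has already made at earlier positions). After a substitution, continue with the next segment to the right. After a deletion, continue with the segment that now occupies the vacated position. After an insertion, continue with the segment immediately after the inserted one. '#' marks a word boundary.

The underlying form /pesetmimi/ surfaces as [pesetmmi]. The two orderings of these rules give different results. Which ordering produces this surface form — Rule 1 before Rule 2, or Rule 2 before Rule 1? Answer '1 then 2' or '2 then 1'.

Order 1 then 2:
  1 Medial Vowel Deletion: [pesetmimi] → [pesetmmi]
  2 Degemination: [pesetmmi] → [pesetmi]
  result: [pesetmi]
Order 2 then 1:
  2 Degemination: no change — [pesetmimi]
  1 Medial Vowel Deletion: [pesetmimi] → [pesetmmi]
  result: [pesetmmi]

2 then 1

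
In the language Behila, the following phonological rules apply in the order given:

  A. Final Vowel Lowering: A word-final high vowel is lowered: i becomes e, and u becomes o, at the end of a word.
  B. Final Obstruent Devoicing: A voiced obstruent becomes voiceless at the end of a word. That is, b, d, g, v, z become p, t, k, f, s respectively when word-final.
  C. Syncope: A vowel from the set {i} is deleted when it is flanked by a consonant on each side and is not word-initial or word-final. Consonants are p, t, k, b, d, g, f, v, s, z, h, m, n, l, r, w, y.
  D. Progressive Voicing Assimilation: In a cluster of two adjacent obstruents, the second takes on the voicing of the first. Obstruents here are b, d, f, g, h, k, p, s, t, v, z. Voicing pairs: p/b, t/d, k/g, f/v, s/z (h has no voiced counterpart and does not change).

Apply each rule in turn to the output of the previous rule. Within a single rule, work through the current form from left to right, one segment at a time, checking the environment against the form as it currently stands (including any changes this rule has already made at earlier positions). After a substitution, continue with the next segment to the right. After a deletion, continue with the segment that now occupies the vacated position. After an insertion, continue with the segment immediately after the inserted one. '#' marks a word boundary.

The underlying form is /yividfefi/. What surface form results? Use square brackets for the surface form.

[yvdvefe]

A Final Vowel Lowering: [yividfefi] → [yividfefe]
B Final Obstruent Devoicing: no change — [yividfefe]
C Syncope: [yividfefe] → [yvdfefe]
D Progressive Voicing Assimilation: [yvdfefe] → [yvdvefe]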